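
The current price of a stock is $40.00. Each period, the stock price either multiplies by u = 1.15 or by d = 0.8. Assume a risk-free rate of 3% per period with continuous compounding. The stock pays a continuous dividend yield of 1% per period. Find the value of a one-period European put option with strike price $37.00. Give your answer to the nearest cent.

$1.80

Per-period risk-free factor R = e^0.03 = 1.0305; dividend-adjusted growth = e^(0.03−0.01) = 1.0202.
Risk-neutral probability p = (1.0202 − 0.8)/(1.15 − 0.8) = 0.2202/0.3500 = 0.6291
Terminal stock prices: S_u = 46, S_d = 32
Terminal payoffs (K − S): max(-9, 0) = 0, max(5, 0) = 5
Node 0 (S = 40): V_0 = e^(−0.03)·[0.6291·0.0000 + 0.3709·5.0000] = 1.7995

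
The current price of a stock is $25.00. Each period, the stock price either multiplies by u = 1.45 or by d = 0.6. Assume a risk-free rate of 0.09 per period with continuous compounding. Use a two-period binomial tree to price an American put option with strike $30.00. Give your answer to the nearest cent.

Risk-neutral probability p = (e^0.09 − 0.6)/(1.45 − 0.6) = 0.4942/0.8500 = 0.5814
Terminal stock prices: S_uu = 52.56, S_ud = 21.75, S_dd = 9
Terminal payoffs (K − S): max(-22.56, 0) = 0, max(8.25, 0) = 8.25, max(21, 0) = 21
Node u (S = 36.25): continuation = e^(−0.09)·[0.5814·0.0000 + 0.4186·8.2500] = 3.1564; exercise value = 0.0000 ≤ continuation, so V_u = 3.1564
Node d (S = 15): continuation = e^(−0.09)·[0.5814·8.2500 + 0.4186·21.0000] = 12.4179; exercise value = 15.0000 > continuation, so V_d = 15.0000 (exercise)
Node 0 (S = 25): continuation = e^(−0.09)·[0.5814·3.1564 + 0.4186·15.0000] = 7.4159; exercise value = 5.0000 ≤ continuation, so V_0 = 7.4159

$7.42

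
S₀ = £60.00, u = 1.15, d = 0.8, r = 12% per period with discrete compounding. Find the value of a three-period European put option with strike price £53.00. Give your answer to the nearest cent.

£0.14

Risk-neutral probability p = (1 + 0.12 − 0.8)/(1.15 − 0.8) = 0.3200/0.3500 = 0.9143
Terminal stock prices: S_uuu = 91.25, S_uud = 63.48, S_udd = 44.16, S_ddd = 30.72
Terminal payoffs (K − S): max(-38.25, 0) = 0, max(-10.48, 0) = 0, max(8.84, 0) = 8.84, max(22.28, 0) = 22.28
Node uu (S = 79.35): V_uu = 1/1.12·[0.9143·0.0000 + 0.0857·0.0000] = 0.0000
Node ud (S = 55.2): V_ud = 1/1.12·[0.9143·0.0000 + 0.0857·8.8400] = 0.6765
Node dd (S = 38.4): V_dd = 1/1.12·[0.9143·8.8400 + 0.0857·22.2800] = 8.9214
Node u (S = 69): V_u = 1/1.12·[0.9143·0.0000 + 0.0857·0.6765] = 0.0518
Node d (S = 48): V_d = 1/1.12·[0.9143·0.6765 + 0.0857·8.9214] = 1.2350
Node 0 (S = 60): V_0 = 1/1.12·[0.9143·0.0518 + 0.0857·1.2350] = 0.1368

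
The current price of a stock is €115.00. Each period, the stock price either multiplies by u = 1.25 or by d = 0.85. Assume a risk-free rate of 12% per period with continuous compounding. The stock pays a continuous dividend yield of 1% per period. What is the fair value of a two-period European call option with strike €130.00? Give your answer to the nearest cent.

Per-period risk-free factor R = e^0.12 = 1.1275; dividend-adjusted growth = e^(0.12−0.01) = 1.1163.
Risk-neutral probability p = (1.1163 − 0.85)/(1.25 − 0.85) = 0.2663/0.4000 = 0.6657
Terminal stock prices: S_uu = 179.7, S_ud = 122.2, S_dd = 83.09
Terminal payoffs (S − K): max(49.69, 0) = 49.69, max(-7.812, 0) = 0, max(-46.91, 0) = 0
Node u (S = 143.8): V_u = e^(−0.12)·[0.6657·49.6875 + 0.3343·0.0000] = 29.3364
Node d (S = 97.75): V_d = e^(−0.12)·[0.6657·0.0000 + 0.3343·0.0000] = 0.0000
Node 0 (S = 115): V_0 = e^(−0.12)·[0.6657·29.3364 + 0.3343·0.0000] = 17.3208

€17.32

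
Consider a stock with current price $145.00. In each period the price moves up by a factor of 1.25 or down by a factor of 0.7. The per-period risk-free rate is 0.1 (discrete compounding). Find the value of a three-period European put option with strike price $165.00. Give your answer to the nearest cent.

Risk-neutral probability p = (1 + 0.1 − 0.7)/(1.25 − 0.7) = 0.4000/0.5500 = 0.7273
Terminal stock prices: S_uuu = 283.2, S_uud = 158.6, S_udd = 88.81, S_ddd = 49.73
Terminal payoffs (K − S): max(-118.2, 0) = 0, max(6.406, 0) = 6.406, max(76.19, 0) = 76.19, max(115.3, 0) = 115.3
Node uu (S = 226.6): V_uu = 1/1.1·[0.7273·0.0000 + 0.2727·6.4062] = 1.5883
Node ud (S = 126.9): V_ud = 1/1.1·[0.7273·6.4062 + 0.2727·76.1875] = 23.1250
Node dd (S = 71.05): V_dd = 1/1.1·[0.7273·76.1875 + 0.2727·115.2650] = 78.9500
Node u (S = 181.2): V_u = 1/1.1·[0.7273·1.5883 + 0.2727·23.1250] = 6.7836
Node d (S = 101.5): V_d = 1/1.1·[0.7273·23.1250 + 0.2727·78.9500] = 34.8636
Node 0 (S = 145): V_0 = 1/1.1·[0.7273·6.7836 + 0.2727·34.8636] = 13.1289

$13.13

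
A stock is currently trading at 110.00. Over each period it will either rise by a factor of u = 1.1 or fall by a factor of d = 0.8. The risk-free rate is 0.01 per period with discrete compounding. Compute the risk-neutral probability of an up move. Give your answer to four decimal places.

Risk-neutral probability p = (1 + 0.01 − 0.8)/(1.1 − 0.8) = 0.2100/0.3000 = 0.7000

p = 0.7000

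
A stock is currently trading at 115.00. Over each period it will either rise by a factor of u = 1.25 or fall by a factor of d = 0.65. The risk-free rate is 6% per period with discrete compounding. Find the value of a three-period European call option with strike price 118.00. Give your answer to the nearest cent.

28.56

Risk-neutral probability p = (1 + 0.06 − 0.65)/(1.25 − 0.65) = 0.4100/0.6000 = 0.6833
Terminal stock prices: S_uuu = 224.6, S_uud = 116.8, S_udd = 60.73, S_ddd = 31.58
Terminal payoffs (S − K): max(106.6, 0) = 106.6, max(-1.203, 0) = 0, max(-57.27, 0) = 0, max(-86.42, 0) = 0
Node uu (S = 179.7): V_uu = 1/1.06·[0.6833·106.6094 + 0.3167·0.0000] = 68.7262
Node ud (S = 93.44): V_ud = 1/1.06·[0.6833·0.0000 + 0.3167·0.0000] = 0.0000
Node dd (S = 48.59): V_dd = 1/1.06·[0.6833·0.0000 + 0.3167·0.0000] = 0.0000
Node u (S = 143.8): V_u = 1/1.06·[0.6833·68.7262 + 0.3167·0.0000] = 44.3046
Node d (S = 74.75): V_d = 1/1.06·[0.6833·0.0000 + 0.3167·0.0000] = 0.0000
Node 0 (S = 115): V_0 = 1/1.06·[0.6833·44.3046 + 0.3167·0.0000] = 28.5611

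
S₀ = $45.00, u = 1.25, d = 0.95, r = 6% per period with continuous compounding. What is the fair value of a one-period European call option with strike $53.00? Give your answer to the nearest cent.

Risk-neutral probability p = (e^0.06 − 0.95)/(1.25 − 0.95) = 0.1118/0.3000 = 0.3728
Terminal stock prices: S_u = 56.25, S_d = 42.75
Terminal payoffs (S − K): max(3.25, 0) = 3.25, max(-10.25, 0) = 0
Node 0 (S = 45): V_0 = e^(−0.06)·[0.3728·3.2500 + 0.6272·0.0000] = 1.1410

$1.14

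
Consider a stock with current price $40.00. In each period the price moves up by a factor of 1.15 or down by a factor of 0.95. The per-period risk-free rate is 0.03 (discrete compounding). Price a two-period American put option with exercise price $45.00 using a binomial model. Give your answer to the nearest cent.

$5.00

Risk-neutral probability p = (1 + 0.03 − 0.95)/(1.15 − 0.95) = 0.0800/0.2000 = 0.4000
Terminal stock prices: S_uu = 52.9, S_ud = 43.7, S_dd = 36.1
Terminal payoffs (K − S): max(-7.9, 0) = 0, max(1.3, 0) = 1.3, max(8.9, 0) = 8.9
Node u (S = 46): continuation = 1/1.03·[0.4000·0.0000 + 0.6000·1.3000] = 0.7573; exercise value = 0.0000 ≤ continuation, so V_u = 0.7573
Node d (S = 38): continuation = 1/1.03·[0.4000·1.3000 + 0.6000·8.9000] = 5.6893; exercise value = 7.0000 > continuation, so V_d = 7.0000 (exercise)
Node 0 (S = 40): continuation = 1/1.03·[0.4000·0.7573 + 0.6000·7.0000] = 4.3718; exercise value = 5.0000 > continuation, so V_0 = 5.0000 (exercise)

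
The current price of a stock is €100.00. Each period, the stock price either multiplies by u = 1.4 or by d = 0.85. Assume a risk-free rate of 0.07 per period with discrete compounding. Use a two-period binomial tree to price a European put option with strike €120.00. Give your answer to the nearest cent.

€15.43

Risk-neutral probability p = (1 + 0.07 − 0.85)/(1.4 − 0.85) = 0.2200/0.5500 = 0.4000
Terminal stock prices: S_uu = 196, S_ud = 119, S_dd = 72.25
Terminal payoffs (K − S): max(-76, 0) = 0, max(1, 0) = 1, max(47.75, 0) = 47.75
Node u (S = 140): V_u = 1/1.07·[0.4000·0.0000 + 0.6000·1.0000] = 0.5607
Node d (S = 85): V_d = 1/1.07·[0.4000·1.0000 + 0.6000·47.7500] = 27.1495
Node 0 (S = 100): V_0 = 1/1.07·[0.4000·0.5607 + 0.6000·27.1495] = 15.4337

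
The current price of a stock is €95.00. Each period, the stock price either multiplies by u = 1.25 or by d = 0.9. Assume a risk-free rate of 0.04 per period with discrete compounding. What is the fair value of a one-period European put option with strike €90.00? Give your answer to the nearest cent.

Risk-neutral probability p = (1 + 0.04 − 0.9)/(1.25 − 0.9) = 0.1400/0.3500 = 0.4000
Terminal stock prices: S_u = 118.8, S_d = 85.5
Terminal payoffs (K − S): max(-28.75, 0) = 0, max(4.5, 0) = 4.5
Node 0 (S = 95): V_0 = 1/1.04·[0.4000·0.0000 + 0.6000·4.5000] = 2.5962

€2.60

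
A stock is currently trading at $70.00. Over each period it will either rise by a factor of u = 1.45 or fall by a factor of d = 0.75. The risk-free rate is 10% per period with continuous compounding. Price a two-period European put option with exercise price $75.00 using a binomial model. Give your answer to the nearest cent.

Risk-neutral probability p = (e^0.1 − 0.75)/(1.45 − 0.75) = 0.3552/0.7000 = 0.5074
Terminal stock prices: S_uu = 147.2, S_ud = 76.12, S_dd = 39.38
Terminal payoffs (K − S): max(-72.18, 0) = 0, max(-1.125, 0) = 0, max(35.62, 0) = 35.62
Node u (S = 101.5): V_u = e^(−0.1)·[0.5074·0.0000 + 0.4926·0.0000] = 0.0000
Node d (S = 52.5): V_d = e^(−0.1)·[0.5074·0.0000 + 0.4926·35.6250] = 15.8793
Node 0 (S = 70): V_0 = e^(−0.1)·[0.5074·0.0000 + 0.4926·15.8793] = 7.0780

$7.08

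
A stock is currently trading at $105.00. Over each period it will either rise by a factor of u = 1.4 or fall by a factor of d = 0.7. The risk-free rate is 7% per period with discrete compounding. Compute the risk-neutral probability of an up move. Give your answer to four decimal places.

p = 0.5286

Risk-neutral probability p = (1 + 0.07 − 0.7)/(1.4 − 0.7) = 0.3700/0.7000 = 0.5286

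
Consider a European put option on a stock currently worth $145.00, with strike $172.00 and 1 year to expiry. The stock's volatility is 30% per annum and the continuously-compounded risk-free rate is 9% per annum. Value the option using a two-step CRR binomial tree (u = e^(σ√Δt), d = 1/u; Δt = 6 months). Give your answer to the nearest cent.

CRR parameters: u = e^(σ√Δt) = e^(0.3·√0.5) = 1.2363, d = 1/u = 0.8089
Per-period rate: rΔt = 0.09·0.5 = 0.045, so R = e^0.045 = 1.0460
Risk-neutral probability p = (e^0.045 − 0.8089)/(1.2363 − 0.8089) = 0.2372/0.4275 = 0.5548
Terminal stock prices: S_uu = 221.6, S_ud = 145, S_dd = 94.87
Terminal payoffs (K − S): max(-49.63, 0) = 0, max(27, 0) = 27, max(77.13, 0) = 77.13
Node u (S = 179.3): V_u = e^(−0.045)·[0.5548·0.0000 + 0.4452·27.0000] = 11.4903
Node d (S = 117.3): V_d = e^(−0.045)·[0.5548·27.0000 + 0.4452·77.1336] = 47.1472
Node 0 (S = 145): V_0 = e^(−0.045)·[0.5548·11.4903 + 0.4452·47.1472] = 26.1591

$26.16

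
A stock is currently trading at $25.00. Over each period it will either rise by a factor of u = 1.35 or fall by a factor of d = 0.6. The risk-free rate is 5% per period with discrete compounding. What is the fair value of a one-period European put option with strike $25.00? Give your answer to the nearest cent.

$3.81

Risk-neutral probability p = (1 + 0.05 − 0.6)/(1.35 − 0.6) = 0.4500/0.7500 = 0.6000
Terminal stock prices: S_u = 33.75, S_d = 15
Terminal payoffs (K − S): max(-8.75, 0) = 0, max(10, 0) = 10
Node 0 (S = 25): V_0 = 1/1.05·[0.6000·0.0000 + 0.4000·10.0000] = 3.8095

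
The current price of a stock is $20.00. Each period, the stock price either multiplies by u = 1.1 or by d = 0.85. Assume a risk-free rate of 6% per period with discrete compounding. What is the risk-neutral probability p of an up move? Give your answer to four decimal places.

p = 0.8400

Risk-neutral probability p = (1 + 0.06 − 0.85)/(1.1 − 0.85) = 0.2100/0.2500 = 0.8400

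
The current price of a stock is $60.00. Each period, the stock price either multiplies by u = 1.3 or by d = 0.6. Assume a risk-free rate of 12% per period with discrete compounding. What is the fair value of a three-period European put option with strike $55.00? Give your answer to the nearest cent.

$3.33

Risk-neutral probability p = (1 + 0.12 − 0.6)/(1.3 − 0.6) = 0.5200/0.7000 = 0.7429
Terminal stock prices: S_uuu = 131.8, S_uud = 60.84, S_udd = 28.08, S_ddd = 12.96
Terminal payoffs (K − S): max(-76.82, 0) = 0, max(-5.84, 0) = 0, max(26.92, 0) = 26.92, max(42.04, 0) = 42.04
Node uu (S = 101.4): V_uu = 1/1.12·[0.7429·0.0000 + 0.2571·0.0000] = 0.0000
Node ud (S = 46.8): V_ud = 1/1.12·[0.7429·0.0000 + 0.2571·26.9200] = 6.1806
Node dd (S = 21.6): V_dd = 1/1.12·[0.7429·26.9200 + 0.2571·42.0400] = 27.5071
Node u (S = 78): V_u = 1/1.12·[0.7429·0.0000 + 0.2571·6.1806] = 1.4190
Node d (S = 36): V_d = 1/1.12·[0.7429·6.1806 + 0.2571·27.5071] = 10.4148
Node 0 (S = 60): V_0 = 1/1.12·[0.7429·1.4190 + 0.2571·10.4148] = 3.3323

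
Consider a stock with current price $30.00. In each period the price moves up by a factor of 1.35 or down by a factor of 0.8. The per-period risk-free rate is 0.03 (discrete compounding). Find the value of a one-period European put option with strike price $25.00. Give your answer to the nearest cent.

Risk-neutral probability p = (1 + 0.03 − 0.8)/(1.35 − 0.8) = 0.2300/0.5500 = 0.4182
Terminal stock prices: S_u = 40.5, S_d = 24
Terminal payoffs (K − S): max(-15.5, 0) = 0, max(1, 0) = 1
Node 0 (S = 30): V_0 = 1/1.03·[0.4182·0.0000 + 0.5818·1.0000] = 0.5649

$0.56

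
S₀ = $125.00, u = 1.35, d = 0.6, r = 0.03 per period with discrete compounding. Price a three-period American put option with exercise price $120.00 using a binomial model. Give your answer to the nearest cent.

$24.30

Risk-neutral probability p = (1 + 0.03 − 0.6)/(1.35 − 0.6) = 0.4300/0.7500 = 0.5733
Terminal stock prices: S_uuu = 307.5, S_uud = 136.7, S_udd = 60.75, S_ddd = 27
Terminal payoffs (K − S): max(-187.5, 0) = 0, max(-16.69, 0) = 0, max(59.25, 0) = 59.25, max(93, 0) = 93
Node uu (S = 227.8): continuation = 1/1.03·[0.5733·0.0000 + 0.4267·0.0000] = 0.0000; exercise value = 0.0000 ≤ continuation, so V_uu = 0.0000
Node ud (S = 101.2): continuation = 1/1.03·[0.5733·0.0000 + 0.4267·59.2500] = 24.5437; exercise value = 18.7500 ≤ continuation, so V_ud = 24.5437
Node dd (S = 45): continuation = 1/1.03·[0.5733·59.2500 + 0.4267·93.0000] = 71.5049; exercise value = 75.0000 > continuation, so V_dd = 75.0000 (exercise)
Node u (S = 168.8): continuation = 1/1.03·[0.5733·0.0000 + 0.4267·24.5437] = 10.1670; exercise value = 0.0000 ≤ continuation, so V_u = 10.1670
Node d (S = 75): continuation = 1/1.03·[0.5733·24.5437 + 0.4267·75.0000] = 44.7298; exercise value = 45.0000 > continuation, so V_d = 45.0000 (exercise)
Node 0 (S = 125): continuation = 1/1.03·[0.5733·10.1670 + 0.4267·45.0000] = 24.3001; exercise value = 0.0000 ≤ continuation, so V_0 = 24.3001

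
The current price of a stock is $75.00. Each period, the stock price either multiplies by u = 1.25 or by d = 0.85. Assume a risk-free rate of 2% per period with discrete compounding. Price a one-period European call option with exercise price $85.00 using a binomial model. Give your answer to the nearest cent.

Risk-neutral probability p = (1 + 0.02 − 0.85)/(1.25 − 0.85) = 0.1700/0.4000 = 0.4250
Terminal stock prices: S_u = 93.75, S_d = 63.75
Terminal payoffs (S − K): max(8.75, 0) = 8.75, max(-21.25, 0) = 0
Node 0 (S = 75): V_0 = 1/1.02·[0.4250·8.7500 + 0.5750·0.0000] = 3.6458

$3.65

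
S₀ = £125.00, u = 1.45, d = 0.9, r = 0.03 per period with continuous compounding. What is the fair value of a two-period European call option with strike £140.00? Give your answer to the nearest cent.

£14.39

Risk-neutral probability p = (e^0.03 − 0.9)/(1.45 − 0.9) = 0.1305/0.5500 = 0.2372
Terminal stock prices: S_uu = 262.8, S_ud = 163.1, S_dd = 101.2
Terminal payoffs (S − K): max(122.8, 0) = 122.8, max(23.12, 0) = 23.12, max(-38.75, 0) = 0
Node u (S = 181.2): V_u = e^(−0.03)·[0.2372·122.8125 + 0.7628·23.1250] = 45.3876
Node d (S = 112.5): V_d = e^(−0.03)·[0.2372·23.1250 + 0.7628·0.0000] = 5.3229
Node 0 (S = 125): V_0 = e^(−0.03)·[0.2372·45.3876 + 0.7628·5.3229] = 14.3877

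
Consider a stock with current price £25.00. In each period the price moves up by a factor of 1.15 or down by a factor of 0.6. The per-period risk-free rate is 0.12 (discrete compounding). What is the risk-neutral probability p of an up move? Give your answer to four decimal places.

Risk-neutral probability p = (1 + 0.12 − 0.6)/(1.15 − 0.6) = 0.5200/0.5500 = 0.9455

p = 0.9455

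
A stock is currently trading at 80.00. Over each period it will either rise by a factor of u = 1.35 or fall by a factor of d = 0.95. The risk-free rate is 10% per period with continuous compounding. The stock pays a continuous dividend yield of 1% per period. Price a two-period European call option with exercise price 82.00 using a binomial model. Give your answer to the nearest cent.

14.56

Per-period risk-free factor R = e^0.1 = 1.1052; dividend-adjusted growth = e^(0.1−0.01) = 1.0942.
Risk-neutral probability p = (1.0942 − 0.95)/(1.35 − 0.95) = 0.1442/0.4000 = 0.3604
Terminal stock prices: S_uu = 145.8, S_ud = 102.6, S_dd = 72.2
Terminal payoffs (S − K): max(63.8, 0) = 63.8, max(20.6, 0) = 20.6, max(-9.8, 0) = 0
Node u (S = 108): V_u = e^(−0.1)·[0.3604·63.8000 + 0.6396·20.6000] = 32.7287
Node d (S = 76): V_d = e^(−0.1)·[0.3604·20.6000 + 0.6396·0.0000] = 6.7184
Node 0 (S = 80): V_0 = e^(−0.1)·[0.3604·32.7287 + 0.6396·6.7184] = 14.5619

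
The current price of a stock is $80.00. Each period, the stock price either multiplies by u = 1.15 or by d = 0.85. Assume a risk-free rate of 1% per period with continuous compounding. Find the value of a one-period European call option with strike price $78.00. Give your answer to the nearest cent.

Risk-neutral probability p = (e^0.01 − 0.85)/(1.15 − 0.85) = 0.1601/0.3000 = 0.5335
Terminal stock prices: S_u = 92, S_d = 68
Terminal payoffs (S − K): max(14, 0) = 14, max(-10, 0) = 0
Node 0 (S = 80): V_0 = e^(−0.01)·[0.5335·14.0000 + 0.4665·0.0000] = 7.3947

$7.39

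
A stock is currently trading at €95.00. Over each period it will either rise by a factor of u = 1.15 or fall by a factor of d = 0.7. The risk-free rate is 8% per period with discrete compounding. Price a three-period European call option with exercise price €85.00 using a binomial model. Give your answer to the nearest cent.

Risk-neutral probability p = (1 + 0.08 − 0.7)/(1.15 − 0.7) = 0.3800/0.4500 = 0.8444
Terminal stock prices: S_uuu = 144.5, S_uud = 87.95, S_udd = 53.53, S_ddd = 32.58
Terminal payoffs (S − K): max(59.48, 0) = 59.48, max(2.946, 0) = 2.946, max(-31.47, 0) = 0, max(-52.42, 0) = 0
Node uu (S = 125.6): V_uu = 1/1.08·[0.8444·59.4831 + 0.1556·2.9462] = 46.9338
Node ud (S = 76.47): V_ud = 1/1.08·[0.8444·2.9462 + 0.1556·0.0000] = 2.3037
Node dd (S = 46.55): V_dd = 1/1.08·[0.8444·0.0000 + 0.1556·0.0000] = 0.0000
Node u (S = 109.2): V_u = 1/1.08·[0.8444·46.9338 + 0.1556·2.3037] = 37.0290
Node d (S = 66.5): V_d = 1/1.08·[0.8444·2.3037 + 0.1556·0.0000] = 1.8012
Node 0 (S = 95): V_0 = 1/1.08·[0.8444·37.0290 + 0.1556·1.8012] = 29.2122

€29.21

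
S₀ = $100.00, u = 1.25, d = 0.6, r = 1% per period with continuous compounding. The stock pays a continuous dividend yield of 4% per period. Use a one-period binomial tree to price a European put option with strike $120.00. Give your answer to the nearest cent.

Per-period risk-free factor R = e^0.01 = 1.0101; dividend-adjusted growth = e^(0.01−0.04) = 0.9704.
Risk-neutral probability p = (0.9704 − 0.6)/(1.25 − 0.6) = 0.3704/0.6500 = 0.5699
Terminal stock prices: S_u = 125, S_d = 60
Terminal payoffs (K − S): max(-5, 0) = 0, max(60, 0) = 60
Node 0 (S = 100): V_0 = e^(−0.01)·[0.5699·0.0000 + 0.4301·60.0000] = 25.5483

$25.55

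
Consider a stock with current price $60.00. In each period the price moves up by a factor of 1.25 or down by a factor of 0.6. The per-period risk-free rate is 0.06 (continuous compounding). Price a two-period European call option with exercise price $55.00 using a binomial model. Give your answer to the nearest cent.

Risk-neutral probability p = (e^0.06 − 0.6)/(1.25 − 0.6) = 0.4618/0.6500 = 0.7105
Terminal stock prices: S_uu = 93.75, S_ud = 45, S_dd = 21.6
Terminal payoffs (S − K): max(38.75, 0) = 38.75, max(-10, 0) = 0, max(-33.4, 0) = 0
Node u (S = 75): V_u = e^(−0.06)·[0.7105·38.7500 + 0.2895·0.0000] = 25.9292
Node d (S = 36): V_d = e^(−0.06)·[0.7105·0.0000 + 0.2895·0.0000] = 0.0000
Node 0 (S = 60): V_0 = e^(−0.06)·[0.7105·25.9292 + 0.2895·0.0000] = 17.3503

$17.35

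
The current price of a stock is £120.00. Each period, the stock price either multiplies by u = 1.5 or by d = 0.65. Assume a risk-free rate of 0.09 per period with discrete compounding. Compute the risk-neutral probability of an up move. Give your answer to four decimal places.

p = 0.5176

Risk-neutral probability p = (1 + 0.09 − 0.65)/(1.5 − 0.65) = 0.4400/0.8500 = 0.5176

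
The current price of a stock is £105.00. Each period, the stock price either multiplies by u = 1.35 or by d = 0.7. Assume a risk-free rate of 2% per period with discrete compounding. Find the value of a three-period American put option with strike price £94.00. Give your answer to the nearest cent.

£16.41

Risk-neutral probability p = (1 + 0.02 − 0.7)/(1.35 − 0.7) = 0.3200/0.6500 = 0.4923
Terminal stock prices: S_uuu = 258.3, S_uud = 134, S_udd = 69.46, S_ddd = 36.01
Terminal payoffs (K − S): max(-164.3, 0) = 0, max(-39.95, 0) = 0, max(24.54, 0) = 24.54, max(57.99, 0) = 57.99
Node uu (S = 191.4): continuation = 1/1.02·[0.4923·0.0000 + 0.5077·0.0000] = 0.0000; exercise value = 0.0000 ≤ continuation, so V_uu = 0.0000
Node ud (S = 99.22): continuation = 1/1.02·[0.4923·0.0000 + 0.5077·24.5425] = 12.2157; exercise value = 0.0000 ≤ continuation, so V_ud = 12.2157
Node dd (S = 51.45): continuation = 1/1.02·[0.4923·24.5425 + 0.5077·57.9850] = 40.7069; exercise value = 42.5500 > continuation, so V_dd = 42.5500 (exercise)
Node u (S = 141.8): continuation = 1/1.02·[0.4923·0.0000 + 0.5077·12.2157] = 6.0802; exercise value = 0.0000 ≤ continuation, so V_u = 6.0802
Node d (S = 73.5): continuation = 1/1.02·[0.4923·12.2157 + 0.5077·42.5500] = 27.0747; exercise value = 20.5000 ≤ continuation, so V_d = 27.0747
Node 0 (S = 105): continuation = 1/1.02·[0.4923·6.0802 + 0.5077·27.0747] = 16.4107; exercise value = 0.0000 ≤ continuation, so V_0 = 16.4107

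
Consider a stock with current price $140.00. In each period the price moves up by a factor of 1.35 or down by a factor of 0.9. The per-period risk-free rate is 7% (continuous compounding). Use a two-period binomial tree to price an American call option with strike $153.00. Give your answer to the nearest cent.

$20.08

Risk-neutral probability p = (e^0.07 − 0.9)/(1.35 − 0.9) = 0.1725/0.4500 = 0.3834
Terminal stock prices: S_uu = 255.2, S_ud = 170.1, S_dd = 113.4
Terminal payoffs (S − K): max(102.2, 0) = 102.2, max(17.1, 0) = 17.1, max(-39.6, 0) = 0
Node u (S = 189): continuation = e^(−0.07)·[0.3834·102.1500 + 0.6166·17.1000] = 46.3437; exercise value = 36.0000 ≤ continuation, so V_u = 46.3437
Node d (S = 126): continuation = e^(−0.07)·[0.3834·17.1000 + 0.6166·0.0000] = 6.1121; exercise value = 0.0000 ≤ continuation, so V_d = 6.1121
Node 0 (S = 140): continuation = e^(−0.07)·[0.3834·46.3437 + 0.6166·6.1121] = 20.0791; exercise value = 0.0000 ≤ continuation, so V_0 = 20.0791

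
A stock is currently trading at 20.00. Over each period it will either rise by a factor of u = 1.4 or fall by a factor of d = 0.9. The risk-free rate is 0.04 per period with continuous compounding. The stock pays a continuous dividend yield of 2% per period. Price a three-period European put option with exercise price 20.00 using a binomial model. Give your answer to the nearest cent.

2.11

Per-period risk-free factor R = e^0.04 = 1.0408; dividend-adjusted growth = e^(0.04−0.02) = 1.0202.
Risk-neutral probability p = (1.0202 − 0.9)/(1.4 − 0.9) = 0.1202/0.5000 = 0.2404
Terminal stock prices: S_uuu = 54.88, S_uud = 35.28, S_udd = 22.68, S_ddd = 14.58
Terminal payoffs (K − S): max(-34.88, 0) = 0, max(-15.28, 0) = 0, max(-2.68, 0) = 0, max(5.42, 0) = 5.42
Node uu (S = 39.2): V_uu = e^(−0.04)·[0.2404·0.0000 + 0.7596·0.0000] = 0.0000
Node ud (S = 25.2): V_ud = e^(−0.04)·[0.2404·0.0000 + 0.7596·0.0000] = 0.0000
Node dd (S = 16.2): V_dd = e^(−0.04)·[0.2404·0.0000 + 0.7596·5.4200] = 3.9556
Node u (S = 28): V_u = e^(−0.04)·[0.2404·0.0000 + 0.7596·0.0000] = 0.0000
Node d (S = 18): V_d = e^(−0.04)·[0.2404·0.0000 + 0.7596·3.9556] = 2.8868
Node 0 (S = 20): V_0 = e^(−0.04)·[0.2404·0.0000 + 0.7596·2.8868] = 2.1069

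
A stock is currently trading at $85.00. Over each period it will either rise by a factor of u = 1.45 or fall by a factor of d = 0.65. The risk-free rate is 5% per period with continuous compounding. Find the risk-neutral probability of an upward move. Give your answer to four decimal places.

Risk-neutral probability p = (e^0.05 − 0.65)/(1.45 − 0.65) = 0.4013/0.8000 = 0.5016

p = 0.5016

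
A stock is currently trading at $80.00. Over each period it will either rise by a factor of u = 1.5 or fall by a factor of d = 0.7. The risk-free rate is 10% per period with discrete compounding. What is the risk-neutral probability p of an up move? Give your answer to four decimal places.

p = 0.5000

Risk-neutral probability p = (1 + 0.1 − 0.7)/(1.5 − 0.7) = 0.4000/0.8000 = 0.5000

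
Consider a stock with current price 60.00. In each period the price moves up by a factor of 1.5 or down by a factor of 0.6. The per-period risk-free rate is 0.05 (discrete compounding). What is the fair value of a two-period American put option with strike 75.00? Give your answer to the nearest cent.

23.33

Risk-neutral probability p = (1 + 0.05 − 0.6)/(1.5 − 0.6) = 0.4500/0.9000 = 0.5000
Terminal stock prices: S_uu = 135, S_ud = 54, S_dd = 21.6
Terminal payoffs (K − S): max(-60, 0) = 0, max(21, 0) = 21, max(53.4, 0) = 53.4
Node u (S = 90): continuation = 1/1.05·[0.5000·0.0000 + 0.5000·21.0000] = 10.0000; exercise value = 0.0000 ≤ continuation, so V_u = 10.0000
Node d (S = 36): continuation = 1/1.05·[0.5000·21.0000 + 0.5000·53.4000] = 35.4286; exercise value = 39.0000 > continuation, so V_d = 39.0000 (exercise)
Node 0 (S = 60): continuation = 1/1.05·[0.5000·10.0000 + 0.5000·39.0000] = 23.3333; exercise value = 15.0000 ≤ continuation, so V_0 = 23.3333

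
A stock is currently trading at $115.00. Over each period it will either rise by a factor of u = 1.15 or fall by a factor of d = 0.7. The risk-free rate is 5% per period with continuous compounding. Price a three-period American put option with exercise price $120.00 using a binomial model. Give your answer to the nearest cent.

Risk-neutral probability p = (e^0.05 − 0.7)/(1.15 − 0.7) = 0.3513/0.4500 = 0.7806
Terminal stock prices: S_uuu = 174.9, S_uud = 106.5, S_udd = 64.8, S_ddd = 39.44
Terminal payoffs (K − S): max(-54.9, 0) = 0, max(13.54, 0) = 13.54, max(55.2, 0) = 55.2, max(80.56, 0) = 80.56
Node uu (S = 152.1): continuation = e^(−0.05)·[0.7806·0.0000 + 0.2194·13.5388] = 2.8255; exercise value = 0.0000 ≤ continuation, so V_uu = 2.8255
Node ud (S = 92.57): continuation = e^(−0.05)·[0.7806·13.5388 + 0.2194·55.1975] = 21.5725; exercise value = 27.4250 > continuation, so V_ud = 27.4250 (exercise)
Node dd (S = 56.35): continuation = e^(−0.05)·[0.7806·55.1975 + 0.2194·80.5550] = 57.7975; exercise value = 63.6500 > continuation, so V_dd = 63.6500 (exercise)
Node u (S = 132.2): continuation = e^(−0.05)·[0.7806·2.8255 + 0.2194·27.4250] = 7.8216; exercise value = 0.0000 ≤ continuation, so V_u = 7.8216
Node d (S = 80.5): continuation = e^(−0.05)·[0.7806·27.4250 + 0.2194·63.6500] = 33.6475; exercise value = 39.5000 > continuation, so V_d = 39.5000 (exercise)
Node 0 (S = 115): continuation = e^(−0.05)·[0.7806·7.8216 + 0.2194·39.5000] = 14.0513; exercise value = 5.0000 ≤ continuation, so V_0 = 14.0513

$14.05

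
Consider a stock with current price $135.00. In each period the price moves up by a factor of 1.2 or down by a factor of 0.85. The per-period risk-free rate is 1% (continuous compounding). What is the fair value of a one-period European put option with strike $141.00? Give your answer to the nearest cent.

$14.10

Risk-neutral probability p = (e^0.01 − 0.85)/(1.2 − 0.85) = 0.1601/0.3500 = 0.4573
Terminal stock prices: S_u = 162, S_d = 114.8
Terminal payoffs (K − S): max(-21, 0) = 0, max(26.25, 0) = 26.25
Node 0 (S = 135): V_0 = e^(−0.01)·[0.4573·0.0000 + 0.5427·26.2500] = 14.1045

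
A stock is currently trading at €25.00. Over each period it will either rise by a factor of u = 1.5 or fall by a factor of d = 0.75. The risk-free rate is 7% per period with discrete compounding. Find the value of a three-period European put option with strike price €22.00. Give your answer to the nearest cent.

€2.07

Risk-neutral probability p = (1 + 0.07 − 0.75)/(1.5 − 0.75) = 0.3200/0.7500 = 0.4267
Terminal stock prices: S_uuu = 84.38, S_uud = 42.19, S_udd = 21.09, S_ddd = 10.55
Terminal payoffs (K − S): max(-62.38, 0) = 0, max(-20.19, 0) = 0, max(0.9062, 0) = 0.9062, max(11.45, 0) = 11.45
Node uu (S = 56.25): V_uu = 1/1.07·[0.4267·0.0000 + 0.5733·0.0000] = 0.0000
Node ud (S = 28.12): V_ud = 1/1.07·[0.4267·0.0000 + 0.5733·0.9062] = 0.4856
Node dd (S = 14.06): V_dd = 1/1.07·[0.4267·0.9062 + 0.5733·11.4531] = 6.4982
Node u (S = 37.5): V_u = 1/1.07·[0.4267·0.0000 + 0.5733·0.4856] = 0.2602
Node d (S = 18.75): V_d = 1/1.07·[0.4267·0.4856 + 0.5733·6.4982] = 3.6756
Node 0 (S = 25): V_0 = 1/1.07·[0.4267·0.2602 + 0.5733·3.6756] = 2.0732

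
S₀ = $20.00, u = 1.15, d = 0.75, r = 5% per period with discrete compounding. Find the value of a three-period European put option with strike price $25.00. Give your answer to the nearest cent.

$3.57

Risk-neutral probability p = (1 + 0.05 − 0.75)/(1.15 − 0.75) = 0.3000/0.4000 = 0.7500
Terminal stock prices: S_uuu = 30.42, S_uud = 19.84, S_udd = 12.94, S_ddd = 8.438
Terminal payoffs (K − S): max(-5.417, 0) = 0, max(5.163, 0) = 5.163, max(12.06, 0) = 12.06, max(16.56, 0) = 16.56
Node uu (S = 26.45): V_uu = 1/1.05·[0.7500·0.0000 + 0.2500·5.1625] = 1.2292
Node ud (S = 17.25): V_ud = 1/1.05·[0.7500·5.1625 + 0.2500·12.0625] = 6.5595
Node dd (S = 11.25): V_dd = 1/1.05·[0.7500·12.0625 + 0.2500·16.5625] = 12.5595
Node u (S = 23): V_u = 1/1.05·[0.7500·1.2292 + 0.2500·6.5595] = 2.4398
Node d (S = 15): V_d = 1/1.05·[0.7500·6.5595 + 0.2500·12.5595] = 7.6757
Node 0 (S = 20): V_0 = 1/1.05·[0.7500·2.4398 + 0.2500·7.6757] = 3.5702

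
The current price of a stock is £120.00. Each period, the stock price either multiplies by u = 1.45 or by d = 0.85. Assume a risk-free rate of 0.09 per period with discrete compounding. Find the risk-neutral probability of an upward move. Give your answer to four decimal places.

p = 0.4000

Risk-neutral probability p = (1 + 0.09 − 0.85)/(1.45 − 0.85) = 0.2400/0.6000 = 0.4000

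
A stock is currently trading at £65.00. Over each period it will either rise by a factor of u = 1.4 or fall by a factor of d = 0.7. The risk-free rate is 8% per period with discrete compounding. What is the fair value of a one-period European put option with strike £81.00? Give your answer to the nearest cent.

£15.03

Risk-neutral probability p = (1 + 0.08 − 0.7)/(1.4 − 0.7) = 0.3800/0.7000 = 0.5429
Terminal stock prices: S_u = 91, S_d = 45.5
Terminal payoffs (K − S): max(-10, 0) = 0, max(35.5, 0) = 35.5
Node 0 (S = 65): V_0 = 1/1.08·[0.5429·0.0000 + 0.4571·35.5000] = 15.0265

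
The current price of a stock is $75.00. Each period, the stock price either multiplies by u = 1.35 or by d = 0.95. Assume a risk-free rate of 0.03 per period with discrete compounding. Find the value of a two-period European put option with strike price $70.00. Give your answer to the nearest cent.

$1.40

Risk-neutral probability p = (1 + 0.03 − 0.95)/(1.35 − 0.95) = 0.0800/0.4000 = 0.2000
Terminal stock prices: S_uu = 136.7, S_ud = 96.19, S_dd = 67.69
Terminal payoffs (K − S): max(-66.69, 0) = 0, max(-26.19, 0) = 0, max(2.312, 0) = 2.312
Node u (S = 101.2): V_u = 1/1.03·[0.2000·0.0000 + 0.8000·0.0000] = 0.0000
Node d (S = 71.25): V_d = 1/1.03·[0.2000·0.0000 + 0.8000·2.3125] = 1.7961
Node 0 (S = 75): V_0 = 1/1.03·[0.2000·0.0000 + 0.8000·1.7961] = 1.3950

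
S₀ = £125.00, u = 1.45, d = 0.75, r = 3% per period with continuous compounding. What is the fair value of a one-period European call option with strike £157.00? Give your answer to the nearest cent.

Risk-neutral probability p = (e^0.03 − 0.75)/(1.45 − 0.75) = 0.2805/0.7000 = 0.4006
Terminal stock prices: S_u = 181.2, S_d = 93.75
Terminal payoffs (S − K): max(24.25, 0) = 24.25, max(-63.25, 0) = 0
Node 0 (S = 125): V_0 = e^(−0.03)·[0.4006·24.2500 + 0.5994·0.0000] = 9.4286

£9.43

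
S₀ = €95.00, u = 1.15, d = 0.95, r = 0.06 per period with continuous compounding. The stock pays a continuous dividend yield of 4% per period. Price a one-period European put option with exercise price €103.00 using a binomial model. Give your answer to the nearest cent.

€7.79

Per-period risk-free factor R = e^0.06 = 1.0618; dividend-adjusted growth = e^(0.06−0.04) = 1.0202.
Risk-neutral probability p = (1.0202 − 0.95)/(1.15 − 0.95) = 0.0702/0.2000 = 0.3510
Terminal stock prices: S_u = 109.2, S_d = 90.25
Terminal payoffs (K − S): max(-6.25, 0) = 0, max(12.75, 0) = 12.75
Node 0 (S = 95): V_0 = e^(−0.06)·[0.3510·0.0000 + 0.6490·12.7500] = 7.7928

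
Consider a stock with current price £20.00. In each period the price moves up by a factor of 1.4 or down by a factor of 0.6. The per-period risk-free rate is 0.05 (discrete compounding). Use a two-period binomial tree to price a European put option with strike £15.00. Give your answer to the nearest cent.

Risk-neutral probability p = (1 + 0.05 − 0.6)/(1.4 − 0.6) = 0.4500/0.8000 = 0.5625
Terminal stock prices: S_uu = 39.2, S_ud = 16.8, S_dd = 7.2
Terminal payoffs (K − S): max(-24.2, 0) = 0, max(-1.8, 0) = 0, max(7.8, 0) = 7.8
Node u (S = 28): V_u = 1/1.05·[0.5625·0.0000 + 0.4375·0.0000] = 0.0000
Node d (S = 12): V_d = 1/1.05·[0.5625·0.0000 + 0.4375·7.8000] = 3.2500
Node 0 (S = 20): V_0 = 1/1.05·[0.5625·0.0000 + 0.4375·3.2500] = 1.3542

£1.35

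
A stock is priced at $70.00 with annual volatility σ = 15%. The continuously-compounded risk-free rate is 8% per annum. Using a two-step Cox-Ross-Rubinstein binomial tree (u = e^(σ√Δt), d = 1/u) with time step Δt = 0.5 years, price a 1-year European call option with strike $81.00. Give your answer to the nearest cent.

$2.27

CRR parameters: u = e^(σ√Δt) = e^(0.15·√0.5) = 1.1119, d = 1/u = 0.8994
Per-period rate: rΔt = 0.08·0.5 = 0.04, so R = e^0.04 = 1.0408
Risk-neutral probability p = (e^0.04 − 0.8994)/(1.1119 − 0.8994) = 0.1414/0.2125 = 0.6655
Terminal stock prices: S_uu = 86.54, S_ud = 70, S_dd = 56.62
Terminal payoffs (S − K): max(5.542, 0) = 5.542, max(-11, 0) = 0, max(-24.38, 0) = 0
Node u (S = 77.83): V_u = e^(−0.04)·[0.6655·5.5418 + 0.3345·0.0000] = 3.5436
Node d (S = 62.96): V_d = e^(−0.04)·[0.6655·0.0000 + 0.3345·0.0000] = 0.0000
Node 0 (S = 70): V_0 = e^(−0.04)·[0.6655·3.5436 + 0.3345·0.0000] = 2.2659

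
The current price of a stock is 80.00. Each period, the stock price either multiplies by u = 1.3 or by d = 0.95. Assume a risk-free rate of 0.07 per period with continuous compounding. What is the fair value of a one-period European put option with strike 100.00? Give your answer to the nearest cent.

14.54

Risk-neutral probability p = (e^0.07 − 0.95)/(1.3 − 0.95) = 0.1225/0.3500 = 0.3500
Terminal stock prices: S_u = 104, S_d = 76
Terminal payoffs (K − S): max(-4, 0) = 0, max(24, 0) = 24
Node 0 (S = 80): V_0 = e^(−0.07)·[0.3500·0.0000 + 0.6500·24.0000] = 14.5448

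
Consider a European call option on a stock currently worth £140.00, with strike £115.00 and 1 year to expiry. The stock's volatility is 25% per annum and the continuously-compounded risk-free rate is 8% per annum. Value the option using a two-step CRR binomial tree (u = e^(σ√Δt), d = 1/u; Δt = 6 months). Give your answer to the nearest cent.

CRR parameters: u = e^(σ√Δt) = e^(0.25·√0.5) = 1.1934, d = 1/u = 0.8380
Per-period rate: rΔt = 0.08·0.5 = 0.04, so R = e^0.04 = 1.0408
Risk-neutral probability p = (e^0.04 − 0.8380)/(1.1934 − 0.8380) = 0.2028/0.3554 = 0.5708
Terminal stock prices: S_uu = 199.4, S_ud = 140, S_dd = 98.31
Terminal payoffs (S − K): max(84.38, 0) = 84.38, max(25, 0) = 25, max(-16.69, 0) = 0
Node u (S = 167.1): V_u = e^(−0.04)·[0.5708·84.3767 + 0.4292·25.0000] = 56.5803
Node d (S = 117.3): V_d = e^(−0.04)·[0.5708·25.0000 + 0.4292·0.0000] = 13.7093
Node 0 (S = 140): V_0 = e^(−0.04)·[0.5708·56.5803 + 0.4292·13.7093] = 36.6810

£36.68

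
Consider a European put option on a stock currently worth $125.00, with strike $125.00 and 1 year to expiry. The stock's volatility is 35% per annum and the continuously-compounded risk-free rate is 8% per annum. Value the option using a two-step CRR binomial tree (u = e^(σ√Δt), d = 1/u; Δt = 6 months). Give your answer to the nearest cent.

$10.38

CRR parameters: u = e^(σ√Δt) = e^(0.35·√0.5) = 1.2808, d = 1/u = 0.7808
Per-period rate: rΔt = 0.08·0.5 = 0.04, so R = e^0.04 = 1.0408
Risk-neutral probability p = (e^0.04 − 0.7808)/(1.2808 − 0.7808) = 0.2601/0.5000 = 0.5201
Terminal stock prices: S_uu = 205.1, S_ud = 125, S_dd = 76.2
Terminal payoffs (K − S): max(-80.06, 0) = 0, max(0, 0) = 0, max(48.8, 0) = 48.8
Node u (S = 160.1): V_u = e^(−0.04)·[0.5201·0.0000 + 0.4799·0.0000] = 0.0000
Node d (S = 97.6): V_d = e^(−0.04)·[0.5201·0.0000 + 0.4799·48.8017] = 22.5037
Node 0 (S = 125): V_0 = e^(−0.04)·[0.5201·0.0000 + 0.4799·22.5037] = 10.3770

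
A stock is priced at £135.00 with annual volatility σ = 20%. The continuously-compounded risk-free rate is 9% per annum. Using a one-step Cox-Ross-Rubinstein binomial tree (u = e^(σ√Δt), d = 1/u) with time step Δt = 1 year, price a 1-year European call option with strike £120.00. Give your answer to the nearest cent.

£28.06

CRR parameters: u = e^(σ√Δt) = e^(0.2·√1) = 1.2214, d = 1/u = 0.8187
Per-period rate: rΔt = 0.09·1 = 0.09, so R = e^0.09 = 1.0942
Risk-neutral probability p = (e^0.09 − 0.8187)/(1.2214 − 0.8187) = 0.2754/0.4027 = 0.6840
Terminal stock prices: S_u = 164.9, S_d = 110.5
Terminal payoffs (S − K): max(44.89, 0) = 44.89, max(-9.471, 0) = 0
Node 0 (S = 135): V_0 = e^(−0.09)·[0.6840·44.8894 + 0.3160·0.0000] = 28.0633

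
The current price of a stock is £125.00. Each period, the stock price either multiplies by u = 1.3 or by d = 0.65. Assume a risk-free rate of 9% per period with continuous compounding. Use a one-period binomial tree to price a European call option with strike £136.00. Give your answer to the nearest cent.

£16.55

Risk-neutral probability p = (e^0.09 − 0.65)/(1.3 − 0.65) = 0.4442/0.6500 = 0.6833
Terminal stock prices: S_u = 162.5, S_d = 81.25
Terminal payoffs (S − K): max(26.5, 0) = 26.5, max(-54.75, 0) = 0
Node 0 (S = 125): V_0 = e^(−0.09)·[0.6833·26.5000 + 0.3167·0.0000] = 16.5501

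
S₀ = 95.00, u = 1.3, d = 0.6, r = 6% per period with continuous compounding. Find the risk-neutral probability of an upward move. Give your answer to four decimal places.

Risk-neutral probability p = (e^0.06 − 0.6)/(1.3 − 0.6) = 0.4618/0.7000 = 0.6598

p = 0.6598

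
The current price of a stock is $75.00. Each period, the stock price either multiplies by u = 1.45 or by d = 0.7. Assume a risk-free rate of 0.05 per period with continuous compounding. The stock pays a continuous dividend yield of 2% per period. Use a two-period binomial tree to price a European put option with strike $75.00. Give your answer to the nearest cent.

Per-period risk-free factor R = e^0.05 = 1.0513; dividend-adjusted growth = e^(0.05−0.02) = 1.0305.
Risk-neutral probability p = (1.0305 − 0.7)/(1.45 − 0.7) = 0.3305/0.7500 = 0.4406
Terminal stock prices: S_uu = 157.7, S_ud = 76.12, S_dd = 36.75
Terminal payoffs (K − S): max(-82.69, 0) = 0, max(-1.125, 0) = 0, max(38.25, 0) = 38.25
Node u (S = 108.8): V_u = e^(−0.05)·[0.4406·0.0000 + 0.5594·0.0000] = 0.0000
Node d (S = 52.5): V_d = e^(−0.05)·[0.4406·0.0000 + 0.5594·38.2500] = 20.3533
Node 0 (S = 75): V_0 = e^(−0.05)·[0.4406·0.0000 + 0.5594·20.3533] = 10.8302

$10.83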